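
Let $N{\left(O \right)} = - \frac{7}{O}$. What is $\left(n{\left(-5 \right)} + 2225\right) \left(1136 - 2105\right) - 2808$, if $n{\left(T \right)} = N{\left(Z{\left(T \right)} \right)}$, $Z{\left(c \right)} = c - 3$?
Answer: $- \frac{17277447}{8} \approx -2.1597 \cdot 10^{6}$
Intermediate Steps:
$Z{\left(c \right)} = -3 + c$
$n{\left(T \right)} = - \frac{7}{-3 + T}$
$\left(n{\left(-5 \right)} + 2225\right) \left(1136 - 2105\right) - 2808 = \left(- \frac{7}{-3 - 5} + 2225\right) \left(1136 - 2105\right) - 2808 = \left(- \frac{7}{-8} + 2225\right) \left(-969\right) - 2808 = \left(\left(-7\right) \left(- \frac{1}{8}\right) + 2225\right) \left(-969\right) - 2808 = \left(\frac{7}{8} + 2225\right) \left(-969\right) - 2808 = \frac{17807}{8} \left(-969\right) - 2808 = - \frac{17254983}{8} - 2808 = - \frac{17277447}{8}$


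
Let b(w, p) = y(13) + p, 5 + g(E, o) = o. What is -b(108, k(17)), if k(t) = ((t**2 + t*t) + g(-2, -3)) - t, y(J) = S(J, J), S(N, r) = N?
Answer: -566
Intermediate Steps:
y(J) = J
g(E, o) = -5 + o
k(t) = -8 - t + 2*t**2 (k(t) = ((t**2 + t*t) + (-5 - 3)) - t = ((t**2 + t**2) - 8) - t = (2*t**2 - 8) - t = (-8 + 2*t**2) - t = -8 - t + 2*t**2)
b(w, p) = 13 + p
-b(108, k(17)) = -(13 + (-8 - 1*17 + 2*17**2)) = -(13 + (-8 - 17 + 2*289)) = -(13 + (-8 - 17 + 578)) = -(13 + 553) = -1*566 = -566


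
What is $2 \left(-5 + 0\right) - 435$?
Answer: $-445$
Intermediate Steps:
$2 \left(-5 + 0\right) - 435 = 2 \left(-5\right) - 435 = -10 - 435 = -445$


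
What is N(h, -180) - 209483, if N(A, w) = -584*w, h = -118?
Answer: -104363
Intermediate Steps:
N(h, -180) - 209483 = -584*(-180) - 209483 = 105120 - 209483 = -104363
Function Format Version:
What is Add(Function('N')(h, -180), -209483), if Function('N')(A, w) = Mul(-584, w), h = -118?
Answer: -104363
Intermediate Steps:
Add(Function('N')(h, -180), -209483) = Add(Mul(-584, -180), -209483) = Add(105120, -209483) = -104363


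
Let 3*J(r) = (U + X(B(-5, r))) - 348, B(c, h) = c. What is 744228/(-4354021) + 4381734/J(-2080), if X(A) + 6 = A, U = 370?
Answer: 57234477370734/47894231 ≈ 1.1950e+6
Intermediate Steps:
X(A) = -6 + A
J(r) = 11/3 (J(r) = ((370 + (-6 - 5)) - 348)/3 = ((370 - 11) - 348)/3 = (359 - 348)/3 = (1/3)*11 = 11/3)
744228/(-4354021) + 4381734/J(-2080) = 744228/(-4354021) + 4381734/(11/3) = 744228*(-1/4354021) + 4381734*(3/11) = -744228/4354021 + 13145202/11 = 57234477370734/47894231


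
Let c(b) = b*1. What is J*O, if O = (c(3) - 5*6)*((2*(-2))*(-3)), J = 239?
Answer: -77436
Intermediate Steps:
c(b) = b
O = -324 (O = (3 - 5*6)*((2*(-2))*(-3)) = (3 - 30)*(-4*(-3)) = -27*12 = -324)
J*O = 239*(-324) = -77436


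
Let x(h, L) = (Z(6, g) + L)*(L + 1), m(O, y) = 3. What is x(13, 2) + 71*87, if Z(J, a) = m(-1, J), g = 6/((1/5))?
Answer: 6192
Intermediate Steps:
g = 30 (g = 6/((1*(⅕))) = 6/(⅕) = 6*5 = 30)
Z(J, a) = 3
x(h, L) = (1 + L)*(3 + L) (x(h, L) = (3 + L)*(L + 1) = (3 + L)*(1 + L) = (1 + L)*(3 + L))
x(13, 2) + 71*87 = (3 + 2² + 4*2) + 71*87 = (3 + 4 + 8) + 6177 = 15 + 6177 = 6192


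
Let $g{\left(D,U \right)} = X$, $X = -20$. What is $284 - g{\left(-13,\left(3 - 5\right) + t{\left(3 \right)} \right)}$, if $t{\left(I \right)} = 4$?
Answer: $304$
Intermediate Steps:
$g{\left(D,U \right)} = -20$
$284 - g{\left(-13,\left(3 - 5\right) + t{\left(3 \right)} \right)} = 284 - -20 = 284 + 20 = 304$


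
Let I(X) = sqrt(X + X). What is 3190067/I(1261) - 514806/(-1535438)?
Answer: 257403/767719 + 3190067*sqrt(2522)/2522 ≈ 63523.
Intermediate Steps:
I(X) = sqrt(2)*sqrt(X) (I(X) = sqrt(2*X) = sqrt(2)*sqrt(X))
3190067/I(1261) - 514806/(-1535438) = 3190067/((sqrt(2)*sqrt(1261))) - 514806/(-1535438) = 3190067/(sqrt(2522)) - 514806*(-1/1535438) = 3190067*(sqrt(2522)/2522) + 257403/767719 = 3190067*sqrt(2522)/2522 + 257403/767719 = 257403/767719 + 3190067*sqrt(2522)/2522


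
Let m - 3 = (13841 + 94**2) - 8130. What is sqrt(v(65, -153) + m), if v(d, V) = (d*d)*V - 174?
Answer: I*sqrt(632049) ≈ 795.01*I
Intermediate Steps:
v(d, V) = -174 + V*d**2 (v(d, V) = d**2*V - 174 = V*d**2 - 174 = -174 + V*d**2)
m = 14550 (m = 3 + ((13841 + 94**2) - 8130) = 3 + ((13841 + 8836) - 8130) = 3 + (22677 - 8130) = 3 + 14547 = 14550)
sqrt(v(65, -153) + m) = sqrt((-174 - 153*65**2) + 14550) = sqrt((-174 - 153*4225) + 14550) = sqrt((-174 - 646425) + 14550) = sqrt(-646599 + 14550) = sqrt(-632049) = I*sqrt(632049)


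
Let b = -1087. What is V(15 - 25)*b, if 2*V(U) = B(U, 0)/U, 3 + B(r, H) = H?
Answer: -3261/20 ≈ -163.05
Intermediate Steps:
B(r, H) = -3 + H
V(U) = -3/(2*U) (V(U) = ((-3 + 0)/U)/2 = (-3/U)/2 = -3/(2*U))
V(15 - 25)*b = -3/(2*(15 - 25))*(-1087) = -3/2/(-10)*(-1087) = -3/2*(-1/10)*(-1087) = (3/20)*(-1087) = -3261/20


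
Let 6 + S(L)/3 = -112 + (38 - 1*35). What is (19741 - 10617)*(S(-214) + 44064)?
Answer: 398892156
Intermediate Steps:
S(L) = -345 (S(L) = -18 + 3*(-112 + (38 - 1*35)) = -18 + 3*(-112 + (38 - 35)) = -18 + 3*(-112 + 3) = -18 + 3*(-109) = -18 - 327 = -345)
(19741 - 10617)*(S(-214) + 44064) = (19741 - 10617)*(-345 + 44064) = 9124*43719 = 398892156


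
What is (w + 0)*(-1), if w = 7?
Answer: -7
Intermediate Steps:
(w + 0)*(-1) = (7 + 0)*(-1) = 7*(-1) = -7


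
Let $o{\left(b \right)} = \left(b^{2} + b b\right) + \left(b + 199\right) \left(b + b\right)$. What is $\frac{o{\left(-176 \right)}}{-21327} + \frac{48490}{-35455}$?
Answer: $- \frac{196240714}{50409919} \approx -3.8929$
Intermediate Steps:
$o{\left(b \right)} = 2 b^{2} + 2 b \left(199 + b\right)$ ($o{\left(b \right)} = \left(b^{2} + b^{2}\right) + \left(199 + b\right) 2 b = 2 b^{2} + 2 b \left(199 + b\right)$)
$\frac{o{\left(-176 \right)}}{-21327} + \frac{48490}{-35455} = \frac{2 \left(-176\right) \left(199 + 2 \left(-176\right)\right)}{-21327} + \frac{48490}{-35455} = 2 \left(-176\right) \left(199 - 352\right) \left(- \frac{1}{21327}\right) + 48490 \left(- \frac{1}{35455}\right) = 2 \left(-176\right) \left(-153\right) \left(- \frac{1}{21327}\right) - \frac{9698}{7091} = 53856 \left(- \frac{1}{21327}\right) - \frac{9698}{7091} = - \frac{17952}{7109} - \frac{9698}{7091} = - \frac{196240714}{50409919}$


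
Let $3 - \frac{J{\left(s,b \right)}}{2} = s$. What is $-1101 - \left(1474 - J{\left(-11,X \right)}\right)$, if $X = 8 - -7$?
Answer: $-2547$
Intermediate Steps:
$X = 15$ ($X = 8 + 7 = 15$)
$J{\left(s,b \right)} = 6 - 2 s$
$-1101 - \left(1474 - J{\left(-11,X \right)}\right) = -1101 - \left(1474 - \left(6 - -22\right)\right) = -1101 - \left(1474 - \left(6 + 22\right)\right) = -1101 - \left(1474 - 28\right) = -1101 - 1446 = -2547$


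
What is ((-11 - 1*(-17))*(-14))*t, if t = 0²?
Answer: 0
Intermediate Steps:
t = 0
((-11 - 1*(-17))*(-14))*t = ((-11 - 1*(-17))*(-14))*0 = ((-11 + 17)*(-14))*0 = (6*(-14))*0 = -84*0 = 0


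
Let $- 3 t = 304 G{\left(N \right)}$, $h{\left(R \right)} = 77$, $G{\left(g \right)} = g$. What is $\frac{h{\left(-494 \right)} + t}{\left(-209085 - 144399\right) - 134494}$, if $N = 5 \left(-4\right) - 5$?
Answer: $- \frac{7831}{1463934} \approx -0.0053493$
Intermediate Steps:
$N = -25$ ($N = -20 - 5 = -25$)
$t = \frac{7600}{3}$ ($t = - \frac{304 \left(-25\right)}{3} = \left(- \frac{1}{3}\right) \left(-7600\right) = \frac{7600}{3} \approx 2533.3$)
$\frac{h{\left(-494 \right)} + t}{\left(-209085 - 144399\right) - 134494} = \frac{77 + \frac{7600}{3}}{\left(-209085 - 144399\right) - 134494} = \frac{7831}{3 \left(-353484 - 134494\right)} = \frac{7831}{3 \left(-487978\right)} = \frac{7831}{3} \left(- \frac{1}{487978}\right) = - \frac{7831}{1463934}$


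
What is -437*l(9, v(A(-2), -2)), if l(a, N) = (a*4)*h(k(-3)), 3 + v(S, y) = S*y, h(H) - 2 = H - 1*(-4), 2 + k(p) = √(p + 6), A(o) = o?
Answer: -62928 - 15732*√3 ≈ -90177.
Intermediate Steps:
k(p) = -2 + √(6 + p) (k(p) = -2 + √(p + 6) = -2 + √(6 + p))
h(H) = 6 + H (h(H) = 2 + (H - 1*(-4)) = 2 + (H + 4) = 2 + (4 + H) = 6 + H)
v(S, y) = -3 + S*y
l(a, N) = 4*a*(4 + √3) (l(a, N) = (a*4)*(6 + (-2 + √(6 - 3))) = (4*a)*(6 + (-2 + √3)) = (4*a)*(4 + √3) = 4*a*(4 + √3))
-437*l(9, v(A(-2), -2)) = -1748*9*(4 + √3) = -437*(144 + 36*√3) = -62928 - 15732*√3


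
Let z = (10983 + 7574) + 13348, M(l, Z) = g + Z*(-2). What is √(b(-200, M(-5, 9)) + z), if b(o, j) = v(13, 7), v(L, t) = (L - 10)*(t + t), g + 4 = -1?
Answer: √31947 ≈ 178.74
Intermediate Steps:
g = -5 (g = -4 - 1 = -5)
M(l, Z) = -5 - 2*Z (M(l, Z) = -5 + Z*(-2) = -5 - 2*Z)
z = 31905 (z = 18557 + 13348 = 31905)
v(L, t) = 2*t*(-10 + L) (v(L, t) = (-10 + L)*(2*t) = 2*t*(-10 + L))
b(o, j) = 42 (b(o, j) = 2*7*(-10 + 13) = 2*7*3 = 42)
√(b(-200, M(-5, 9)) + z) = √(42 + 31905) = √31947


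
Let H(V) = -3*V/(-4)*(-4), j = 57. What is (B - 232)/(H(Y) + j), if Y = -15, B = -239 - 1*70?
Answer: -541/102 ≈ -5.3039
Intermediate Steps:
B = -309 (B = -239 - 70 = -309)
H(V) = -3*V (H(V) = -3*V*(-1)/4*(-4) = -(-3)*V/4*(-4) = (3*V/4)*(-4) = -3*V)
(B - 232)/(H(Y) + j) = (-309 - 232)/(-3*(-15) + 57) = -541/(45 + 57) = -541/102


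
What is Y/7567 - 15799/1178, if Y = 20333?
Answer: -95598759/8913926 ≈ -10.725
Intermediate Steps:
Y/7567 - 15799/1178 = 20333/7567 - 15799/1178 = -95598759/8913926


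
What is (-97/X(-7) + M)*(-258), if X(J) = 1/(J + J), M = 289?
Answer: -424926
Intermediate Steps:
X(J) = 1/(2*J)
(-97/X(-7) + M)*(-258) = (-97/((½)/(-7)) + 289)*(-258) = (-97/((½)*(-⅐)) + 289)*(-258) = (-97/(-1/14) + 289)*(-258) = (-97*(-14) + 289)*(-258) = (1358 + 289)*(-258) = 1647*(-258) = -424926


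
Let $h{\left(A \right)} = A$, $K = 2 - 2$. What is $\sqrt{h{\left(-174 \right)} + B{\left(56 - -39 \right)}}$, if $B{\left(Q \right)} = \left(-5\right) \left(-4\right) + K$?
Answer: $i \sqrt{154} \approx 12.41 i$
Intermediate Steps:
$K = 0$
$B{\left(Q \right)} = 20$ ($B{\left(Q \right)} = \left(-5\right) \left(-4\right) + 0 = 20 + 0 = 20$)
$\sqrt{h{\left(-174 \right)} + B{\left(56 - -39 \right)}} = \sqrt{-174 + 20} = \sqrt{-154} = i \sqrt{154}$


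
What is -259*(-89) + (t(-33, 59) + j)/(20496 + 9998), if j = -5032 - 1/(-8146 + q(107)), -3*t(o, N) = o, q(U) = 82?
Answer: 5668283763073/245903616 ≈ 23051.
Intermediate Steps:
t(o, N) = -o/3
j = -40578047/8064 (j = -5032 - 1/(-8146 + 82) = -5032 - 1/(-8064) = -5032 - 1*(-1/8064) = -5032 + 1/8064 = -40578047/8064 ≈ -5032.0)
-259*(-89) + (t(-33, 59) + j)/(20496 + 9998) = -259*(-89) + (-⅓*(-33) - 40578047/8064)/(20496 + 9998) = 23051 + (11 - 40578047/8064)/30494 = 23051 - 40489343/8064*1/30494 = 23051 - 40489343/245903616 = 5668283763073/245903616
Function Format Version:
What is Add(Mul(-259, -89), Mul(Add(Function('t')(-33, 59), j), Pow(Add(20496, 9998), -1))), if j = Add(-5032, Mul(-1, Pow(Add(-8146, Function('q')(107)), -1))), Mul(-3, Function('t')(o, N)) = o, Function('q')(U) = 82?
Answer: Rational(5668283763073, 245903616) ≈ 23051.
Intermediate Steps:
Function('t')(o, N) = Mul(Rational(-1, 3), o)
j = Rational(-40578047, 8064) (j = Add(-5032, Mul(-1, Pow(Add(-8146, 82), -1))) = Add(-5032, Mul(-1, Pow(-8064, -1))) = Add(-5032, Mul(-1, Rational(-1, 8064))) = Add(-5032, Rational(1, 8064)) = Rational(-40578047, 8064) ≈ -5032.0)
Add(Mul(-259, -89), Mul(Add(Function('t')(-33, 59), j), Pow(Add(20496, 9998), -1))) = Add(Mul(-259, -89), Mul(Add(Mul(Rational(-1, 3), -33), Rational(-40578047, 8064)), Pow(Add(20496, 9998), -1))) = Add(23051, Mul(Add(11, Rational(-40578047, 8064)), Pow(30494, -1))) = Add(23051, Mul(Rational(-40489343, 8064), Rational(1, 30494))) = Add(23051, Rational(-40489343, 245903616)) = Rational(5668283763073, 245903616)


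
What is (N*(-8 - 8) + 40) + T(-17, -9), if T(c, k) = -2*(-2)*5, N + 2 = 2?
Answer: 60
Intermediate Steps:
N = 0 (N = -2 + 2 = 0)
T(c, k) = 20 (T(c, k) = 4*5 = 20)
(N*(-8 - 8) + 40) + T(-17, -9) = (0*(-8 - 8) + 40) + 20 = (0*(-16) + 40) + 20 = (0 + 40) + 20 = 40 + 20 = 60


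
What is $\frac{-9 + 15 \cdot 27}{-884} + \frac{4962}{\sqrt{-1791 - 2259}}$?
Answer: $- \frac{99}{221} - \frac{827 i \sqrt{2}}{15} \approx -0.44796 - 77.97 i$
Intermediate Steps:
$\frac{-9 + 15 \cdot 27}{-884} + \frac{4962}{\sqrt{-1791 - 2259}} = \left(-9 + 405\right) \left(- \frac{1}{884}\right) + \frac{4962}{\sqrt{-4050}} = 396 \left(- \frac{1}{884}\right) + \frac{4962}{45 i \sqrt{2}} = - \frac{99}{221} + 4962 \left(- \frac{i \sqrt{2}}{90}\right) = - \frac{99}{221} - \frac{827 i \sqrt{2}}{15}$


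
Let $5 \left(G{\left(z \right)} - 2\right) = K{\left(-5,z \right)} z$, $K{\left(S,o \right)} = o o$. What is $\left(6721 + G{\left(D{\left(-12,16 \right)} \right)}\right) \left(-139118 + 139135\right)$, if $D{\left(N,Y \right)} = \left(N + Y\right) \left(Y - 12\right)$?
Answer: $\frac{641087}{5} \approx 1.2822 \cdot 10^{5}$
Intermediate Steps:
$K{\left(S,o \right)} = o^{2}$
$D{\left(N,Y \right)} = \left(-12 + Y\right) \left(N + Y\right)$ ($D{\left(N,Y \right)} = \left(N + Y\right) \left(-12 + Y\right) = \left(-12 + Y\right) \left(N + Y\right)$)
$G{\left(z \right)} = 2 + \frac{z^{3}}{5}$ ($G{\left(z \right)} = 2 + \frac{z^{2} z}{5} = 2 + \frac{z^{3}}{5}$)
$\left(6721 + G{\left(D{\left(-12,16 \right)} \right)}\right) \left(-139118 + 139135\right) = \left(6721 + \left(2 + \frac{\left(16^{2} - -144 - 192 - 192\right)^{3}}{5}\right)\right) \left(-139118 + 139135\right) = \left(6721 + \left(2 + \frac{\left(256 + 144 - 192 - 192\right)^{3}}{5}\right)\right) 17 = \left(6721 + \left(2 + \frac{16^{3}}{5}\right)\right) 17 = \left(6721 + \left(2 + \frac{1}{5} \cdot 4096\right)\right) 17 = \left(6721 + \left(2 + \frac{4096}{5}\right)\right) 17 = \left(6721 + \frac{4106}{5}\right) 17 = \frac{37711}{5} \cdot 17 = \frac{641087}{5}$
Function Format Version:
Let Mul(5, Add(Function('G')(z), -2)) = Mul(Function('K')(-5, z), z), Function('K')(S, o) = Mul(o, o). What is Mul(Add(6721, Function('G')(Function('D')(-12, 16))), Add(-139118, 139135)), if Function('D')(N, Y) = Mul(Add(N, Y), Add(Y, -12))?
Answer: Rational(641087, 5) ≈ 1.2822e+5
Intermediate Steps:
Function('K')(S, o) = Pow(o, 2)
Function('D')(N, Y) = Mul(Add(-12, Y), Add(N, Y)) (Function('D')(N, Y) = Mul(Add(N, Y), Add(-12, Y)) = Mul(Add(-12, Y), Add(N, Y)))
Function('G')(z) = Add(2, Mul(Rational(1, 5), Pow(z, 3))) (Function('G')(z) = Add(2, Mul(Rational(1, 5), Mul(Pow(z, 2), z))) = Add(2, Mul(Rational(1, 5), Pow(z, 3))))
Mul(Add(6721, Function('G')(Function('D')(-12, 16))), Add(-139118, 139135)) = Mul(Add(6721, Add(2, Mul(Rational(1, 5), Pow(Add(Pow(16, 2), Mul(-12, -12), Mul(-12, 16), Mul(-12, 16)), 3)))), Add(-139118, 139135)) = Mul(Add(6721, Add(2, Mul(Rational(1, 5), Pow(Add(256, 144, -192, -192), 3)))), 17) = Mul(Add(6721, Add(2, Mul(Rational(1, 5), Pow(16, 3)))), 17) = Mul(Add(6721, Add(2, Mul(Rational(1, 5), 4096))), 17) = Mul(Add(6721, Add(2, Rational(4096, 5))), 17) = Mul(Add(6721, Rational(4106, 5)), 17) = Mul(Rational(37711, 5), 17) = Rational(641087, 5)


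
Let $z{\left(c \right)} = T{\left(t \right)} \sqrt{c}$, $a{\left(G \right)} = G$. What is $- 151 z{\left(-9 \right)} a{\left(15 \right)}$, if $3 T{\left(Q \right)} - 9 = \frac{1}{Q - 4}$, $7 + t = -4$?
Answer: $- 20234 i \approx - 20234.0 i$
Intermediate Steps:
$t = -11$ ($t = -7 - 4 = -11$)
$T{\left(Q \right)} = 3 + \frac{1}{3 \left(-4 + Q\right)}$ ($T{\left(Q \right)} = 3 + \frac{1}{3 \left(Q - 4\right)} = 3 + \frac{1}{3 \left(-4 + Q\right)}$)
$z{\left(c \right)} = \frac{134 \sqrt{c}}{45}$ ($z{\left(c \right)} = \frac{-35 + 9 \left(-11\right)}{3 \left(-4 - 11\right)} \sqrt{c} = \frac{-35 - 99}{3 \left(-15\right)} \sqrt{c} = \frac{1}{3} \left(- \frac{1}{15}\right) \left(-134\right) \sqrt{c} = \frac{134 \sqrt{c}}{45}$)
$- 151 z{\left(-9 \right)} a{\left(15 \right)} = - 151 \frac{134 \sqrt{-9}}{45} \cdot 15 = - 151 \frac{134 \cdot 3 i}{45} \cdot 15 = - 151 \frac{134 i}{15} \cdot 15 = - \frac{20234 i}{15} \cdot 15 = - 20234 i$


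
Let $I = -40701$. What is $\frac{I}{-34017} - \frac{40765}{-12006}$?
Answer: $\frac{937211}{204102} \approx 4.5919$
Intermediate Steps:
$\frac{I}{-34017} - \frac{40765}{-12006} = - \frac{40701}{-34017} - \frac{40765}{-12006} = \left(-40701\right) \left(- \frac{1}{34017}\right) - - \frac{40765}{12006} = \frac{13567}{11339} + \frac{40765}{12006} = \frac{937211}{204102}$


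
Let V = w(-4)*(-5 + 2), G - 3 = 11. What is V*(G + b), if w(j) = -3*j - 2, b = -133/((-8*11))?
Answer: -20475/44 ≈ -465.34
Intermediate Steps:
G = 14 (G = 3 + 11 = 14)
b = 133/88 (b = -133/(-88) = -133*(-1/88) = 133/88 ≈ 1.5114)
w(j) = -2 - 3*j
V = -30 (V = (-2 - 3*(-4))*(-5 + 2) = (-2 + 12)*(-3) = 10*(-3) = -30)
V*(G + b) = -30*(14 + 133/88) = -30*1365/88 = -20475/44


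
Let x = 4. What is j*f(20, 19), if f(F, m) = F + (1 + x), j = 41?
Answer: 1025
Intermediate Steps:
f(F, m) = 5 + F (f(F, m) = F + (1 + 4) = F + 5 = 5 + F)
j*f(20, 19) = 41*(5 + 20) = 41*25 = 1025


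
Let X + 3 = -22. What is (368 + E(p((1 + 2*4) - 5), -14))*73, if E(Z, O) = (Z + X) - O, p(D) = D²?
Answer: 27229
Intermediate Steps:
X = -25 (X = -3 - 22 = -25)
E(Z, O) = -25 + Z - O (E(Z, O) = (Z - 25) - O = (-25 + Z) - O = -25 + Z - O)
(368 + E(p((1 + 2*4) - 5), -14))*73 = (368 + (-25 + ((1 + 2*4) - 5)² - 1*(-14)))*73 = (368 + (-25 + ((1 + 8) - 5)² + 14))*73 = (368 + (-25 + (9 - 5)² + 14))*73 = (368 + (-25 + 4² + 14))*73 = (368 + (-25 + 16 + 14))*73 = (368 + 5)*73 = 373*73 = 27229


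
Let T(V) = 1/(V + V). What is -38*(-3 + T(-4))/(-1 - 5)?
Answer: -475/24 ≈ -19.792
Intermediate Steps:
T(V) = 1/(2*V)
-38*(-3 + T(-4))/(-1 - 5) = -38*(-3 + (½)/(-4))/(-1 - 5) = -38*(-3 + (½)*(-¼))/(-6) = -(-19)*(-3 - ⅛)/3 = -(-19)*(-25)/(3*8) = -38*25/48 = -475/24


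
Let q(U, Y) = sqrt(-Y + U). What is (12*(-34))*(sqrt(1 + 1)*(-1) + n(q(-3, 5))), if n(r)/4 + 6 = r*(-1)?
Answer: 9792 + sqrt(2)*(408 + 3264*I) ≈ 10369.0 + 4616.0*I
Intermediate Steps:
q(U, Y) = sqrt(U - Y)
n(r) = -24 - 4*r (n(r) = -24 + 4*(r*(-1)) = -24 + 4*(-r) = -24 - 4*r)
(12*(-34))*(sqrt(1 + 1)*(-1) + n(q(-3, 5))) = (12*(-34))*(sqrt(1 + 1)*(-1) + (-24 - 4*sqrt(-3 - 1*5))) = -408*(sqrt(2)*(-1) + (-24 - 4*sqrt(-3 - 5))) = -408*(-sqrt(2) + (-24 - 8*I*sqrt(2))) = -408*(-24 - sqrt(2) - 8*I*sqrt(2)) = 9792 + 408*sqrt(2) + 3264*I*sqrt(2)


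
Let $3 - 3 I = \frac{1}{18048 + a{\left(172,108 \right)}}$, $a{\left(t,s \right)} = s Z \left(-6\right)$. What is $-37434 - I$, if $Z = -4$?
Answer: $- \frac{2317975199}{61920} \approx -37435.0$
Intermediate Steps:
$a{\left(t,s \right)} = 24 s$ ($a{\left(t,s \right)} = s \left(-4\right) \left(-6\right) = - 4 s \left(-6\right) = 24 s$)
$I = \frac{61919}{61920}$ ($I = 1 - \frac{1}{3 \left(18048 + 24 \cdot 108\right)} = 1 - \frac{1}{3 \left(18048 + 2592\right)} = 1 - \frac{1}{3 \cdot 20640} = 1 - \frac{1}{61920} = \frac{61919}{61920} \approx 0.99998$)
$-37434 - I = -37434 - \frac{61919}{61920} = - \frac{2317975199}{61920}$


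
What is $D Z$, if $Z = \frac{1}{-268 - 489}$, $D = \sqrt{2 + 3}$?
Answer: $- \frac{\sqrt{5}}{757} \approx -0.0029539$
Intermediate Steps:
$D = \sqrt{5} \approx 2.2361$
$Z = - \frac{1}{757}$ ($Z = \frac{1}{-268 - 489} = \frac{1}{-757} = - \frac{1}{757} \approx -0.001321$)
$D Z = \sqrt{5} \left(- \frac{1}{757}\right) = - \frac{\sqrt{5}}{757}$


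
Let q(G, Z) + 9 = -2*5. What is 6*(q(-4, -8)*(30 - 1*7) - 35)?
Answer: -2832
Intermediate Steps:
q(G, Z) = -19 (q(G, Z) = -9 - 2*5 = -9 - 10 = -19)
6*(q(-4, -8)*(30 - 1*7) - 35) = 6*(-19*(30 - 1*7) - 35) = 6*(-19*(30 - 7) - 35) = 6*(-19*23 - 35) = 6*(-437 - 35) = 6*(-472) = -2832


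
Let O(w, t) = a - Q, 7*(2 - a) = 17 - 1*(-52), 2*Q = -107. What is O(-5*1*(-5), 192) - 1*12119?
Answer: -169027/14 ≈ -12073.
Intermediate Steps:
Q = -107/2 (Q = (½)*(-107) = -107/2 ≈ -53.500)
a = -55/7 (a = 2 - (17 - 1*(-52))/7 = 2 - (17 + 52)/7 = 2 - ⅐*69 = 2 - 69/7 = -55/7 ≈ -7.8571)
O(w, t) = 639/14 (O(w, t) = -55/7 - 1*(-107/2) = -55/7 + 107/2 = 639/14)
O(-5*1*(-5), 192) - 1*12119 = 639/14 - 1*12119 = 639/14 - 12119 = -169027/14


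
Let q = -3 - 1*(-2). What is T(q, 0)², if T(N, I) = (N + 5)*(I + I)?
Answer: 0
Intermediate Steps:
q = -1 (q = -3 + 2 = -1)
T(N, I) = 2*I*(5 + N) (T(N, I) = (5 + N)*(2*I) = 2*I*(5 + N))
T(q, 0)² = (2*0*(5 - 1))² = (2*0*4)² = 0² = 0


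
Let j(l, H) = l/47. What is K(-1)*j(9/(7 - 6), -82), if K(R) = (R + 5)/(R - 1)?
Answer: -18/47 ≈ -0.38298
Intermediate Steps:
j(l, H) = l/47 (j(l, H) = l*(1/47) = l/47)
K(R) = (5 + R)/(-1 + R)
K(-1)*j(9/(7 - 6), -82) = ((5 - 1)/(-1 - 1))*((9/(7 - 6))/47) = (4/(-2))*((9/1)/47) = (-1/2*4)*((1*9)/47) = -2*9/47 = -18/47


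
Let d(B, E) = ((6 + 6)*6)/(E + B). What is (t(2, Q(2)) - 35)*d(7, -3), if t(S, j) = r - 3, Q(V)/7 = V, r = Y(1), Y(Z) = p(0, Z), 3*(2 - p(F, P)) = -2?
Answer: -636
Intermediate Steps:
p(F, P) = 8/3 (p(F, P) = 2 - 1/3*(-2) = 2 + 2/3 = 8/3)
Y(Z) = 8/3
r = 8/3 ≈ 2.6667
Q(V) = 7*V
t(S, j) = -1/3 (t(S, j) = 8/3 - 3 = -1/3)
d(B, E) = 72/(B + E) (d(B, E) = (12*6)/(B + E) = 72/(B + E))
(t(2, Q(2)) - 35)*d(7, -3) = (-1/3 - 35)*(72/(7 - 3)) = -2544/4 = -106/3*18 = -636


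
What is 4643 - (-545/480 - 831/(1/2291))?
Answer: 183212653/96 ≈ 1.9085e+6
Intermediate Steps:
4643 - (-545/480 - 831/(1/2291)) = 4643 - (-545*1/480 - 831/1/2291) = 4643 - (-109/96 - 831*2291) = 4643 - (-109/96 - 1903821) = 4643 - 1*(-182766925/96) = 4643 + 182766925/96 = 183212653/96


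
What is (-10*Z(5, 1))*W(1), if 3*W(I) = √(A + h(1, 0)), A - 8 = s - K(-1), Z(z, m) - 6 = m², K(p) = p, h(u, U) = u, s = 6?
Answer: -280/3 ≈ -93.333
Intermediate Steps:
Z(z, m) = 6 + m²
A = 15 (A = 8 + (6 - 1*(-1)) = 8 + (6 + 1) = 8 + 7 = 15)
W(I) = 4/3 (W(I) = √(15 + 1)/3 = √16/3 = (⅓)*4 = 4/3)
(-10*Z(5, 1))*W(1) = -10*(6 + 1²)*(4/3) = -10*(6 + 1)*(4/3) = -10*7*(4/3) = -70*4/3 = -280/3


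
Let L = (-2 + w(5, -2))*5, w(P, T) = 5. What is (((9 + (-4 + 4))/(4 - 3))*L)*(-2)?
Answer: -270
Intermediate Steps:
L = 15 (L = (-2 + 5)*5 = 3*5 = 15)
(((9 + (-4 + 4))/(4 - 3))*L)*(-2) = (((9 + (-4 + 4))/(4 - 3))*15)*(-2) = (((9 + 0)/1)*15)*(-2) = ((9*1)*15)*(-2) = (9*15)*(-2) = 135*(-2) = -270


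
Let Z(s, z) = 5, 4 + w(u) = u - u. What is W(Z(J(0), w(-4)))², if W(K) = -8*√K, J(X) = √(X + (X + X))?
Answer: 320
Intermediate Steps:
J(X) = √3*√X (J(X) = √(X + 2*X) = √(3*X) = √3*√X)
w(u) = -4 (w(u) = -4 + (u - u) = -4 + 0 = -4)
W(Z(J(0), w(-4)))² = (-8*√5)² = 320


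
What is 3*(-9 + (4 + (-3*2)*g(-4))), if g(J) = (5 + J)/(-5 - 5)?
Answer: -66/5 ≈ -13.200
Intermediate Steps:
g(J) = -½ - J/10 (g(J) = (5 + J)/(-10) = (5 + J)*(-⅒) = -½ - J/10)
3*(-9 + (4 + (-3*2)*g(-4))) = 3*(-9 + (4 + (-3*2)*(-½ - ⅒*(-4)))) = 3*(-9 + (4 - 6*(-½ + ⅖))) = 3*(-9 + (4 - 6*(-⅒))) = 3*(-9 + (4 + ⅗)) = 3*(-9 + 23/5) = 3*(-22/5) = -66/5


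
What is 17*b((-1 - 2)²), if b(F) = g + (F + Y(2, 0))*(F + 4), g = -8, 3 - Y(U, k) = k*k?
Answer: 2516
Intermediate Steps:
Y(U, k) = 3 - k² (Y(U, k) = 3 - k*k = 3 - k²)
b(F) = -8 + (3 + F)*(4 + F) (b(F) = -8 + (F + (3 - 1*0²))*(F + 4) = -8 + (F + (3 - 1*0))*(4 + F) = -8 + (F + (3 + 0))*(4 + F) = -8 + (F + 3)*(4 + F) = -8 + (3 + F)*(4 + F))
17*b((-1 - 2)²) = 17*(4 + ((-1 - 2)²)² + 7*(-1 - 2)²) = 17*(4 + ((-3)²)² + 7*(-3)²) = 17*(4 + 9² + 7*9) = 17*(4 + 81 + 63) = 17*148 = 2516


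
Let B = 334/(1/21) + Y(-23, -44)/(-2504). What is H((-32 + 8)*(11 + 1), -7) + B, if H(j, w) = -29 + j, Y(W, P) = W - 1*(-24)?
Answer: 16769287/2504 ≈ 6697.0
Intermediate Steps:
Y(W, P) = 24 + W (Y(W, P) = W + 24 = 24 + W)
B = 17563055/2504 (B = 334/(1/21) + (24 - 23)/(-2504) = 334/(1/21) + 1*(-1/2504) = 334*21 - 1/2504 = 7014 - 1/2504 = 17563055/2504 ≈ 7014.0)
H((-32 + 8)*(11 + 1), -7) + B = (-29 + (-32 + 8)*(11 + 1)) + 17563055/2504 = (-29 - 24*12) + 17563055/2504 = (-29 - 288) + 17563055/2504 = -317 + 17563055/2504 = 16769287/2504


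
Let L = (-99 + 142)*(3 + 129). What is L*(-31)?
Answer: -175956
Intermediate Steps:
L = 5676 (L = 43*132 = 5676)
L*(-31) = 5676*(-31) = -175956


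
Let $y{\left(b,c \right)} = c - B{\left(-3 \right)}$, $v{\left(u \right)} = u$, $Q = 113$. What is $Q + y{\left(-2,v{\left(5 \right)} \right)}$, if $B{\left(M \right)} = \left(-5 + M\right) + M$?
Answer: $129$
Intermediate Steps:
$B{\left(M \right)} = -5 + 2 M$
$y{\left(b,c \right)} = 11 + c$ ($y{\left(b,c \right)} = c - \left(-5 + 2 \left(-3\right)\right) = c - \left(-5 - 6\right) = c - -11 = c + 11 = 11 + c$)
$Q + y{\left(-2,v{\left(5 \right)} \right)} = 113 + \left(11 + 5\right) = 113 + 16 = 129$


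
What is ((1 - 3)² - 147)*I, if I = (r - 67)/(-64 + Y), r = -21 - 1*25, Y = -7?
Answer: -16159/71 ≈ -227.59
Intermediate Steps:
r = -46 (r = -21 - 25 = -46)
I = 113/71 (I = (-46 - 67)/(-64 - 7) = -113/(-71) = -113*(-1/71) = 113/71 ≈ 1.5915)
((1 - 3)² - 147)*I = ((1 - 3)² - 147)*(113/71) = ((-2)² - 147)*(113/71) = (4 - 147)*(113/71) = -143*113/71 = -16159/71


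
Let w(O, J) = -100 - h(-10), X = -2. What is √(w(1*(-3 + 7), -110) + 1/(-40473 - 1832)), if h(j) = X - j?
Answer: I*√193289049005/42305 ≈ 10.392*I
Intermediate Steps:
h(j) = -2 - j
w(O, J) = -108 (w(O, J) = -100 - (-2 - 1*(-10)) = -100 - (-2 + 10) = -100 - 1*8 = -100 - 8 = -108)
√(w(1*(-3 + 7), -110) + 1/(-40473 - 1832)) = √(-108 + 1/(-40473 - 1832)) = √(-108 + 1/(-42305)) = √(-108 - 1/42305) = √(-4568941/42305) = I*√193289049005/42305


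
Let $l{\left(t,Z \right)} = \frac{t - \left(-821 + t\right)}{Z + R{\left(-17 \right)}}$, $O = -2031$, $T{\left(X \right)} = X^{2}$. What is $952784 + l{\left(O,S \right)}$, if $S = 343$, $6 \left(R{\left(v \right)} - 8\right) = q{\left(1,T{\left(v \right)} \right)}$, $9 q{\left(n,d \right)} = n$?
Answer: $\frac{18060065054}{18955} \approx 9.5279 \cdot 10^{5}$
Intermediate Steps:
$q{\left(n,d \right)} = \frac{n}{9}$
$R{\left(v \right)} = \frac{433}{54}$ ($R{\left(v \right)} = 8 + \frac{\frac{1}{9} \cdot 1}{6} = 8 + \frac{1}{6} \cdot \frac{1}{9} = 8 + \frac{1}{54} = \frac{433}{54}$)
$l{\left(t,Z \right)} = \frac{821}{\frac{433}{54} + Z}$ ($l{\left(t,Z \right)} = \frac{t - \left(-821 + t\right)}{Z + \frac{433}{54}} = \frac{821}{\frac{433}{54} + Z}$)
$952784 + l{\left(O,S \right)} = 952784 + \frac{44334}{433 + 54 \cdot 343} = 952784 + \frac{44334}{433 + 18522} = 952784 + \frac{44334}{18955} = \frac{18060065054}{18955}$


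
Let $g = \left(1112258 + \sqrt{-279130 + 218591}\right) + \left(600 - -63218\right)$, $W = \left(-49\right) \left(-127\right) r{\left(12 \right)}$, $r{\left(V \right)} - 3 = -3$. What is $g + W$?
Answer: $1176076 + i \sqrt{60539} \approx 1.1761 \cdot 10^{6} + 246.05 i$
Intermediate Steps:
$r{\left(V \right)} = 0$ ($r{\left(V \right)} = 3 - 3 = 0$)
$W = 0$ ($W = \left(-49\right) \left(-127\right) 0 = 6223 \cdot 0 = 0$)
$g = 1176076 + i \sqrt{60539}$ ($g = \left(1112258 + \sqrt{-60539}\right) + \left(600 + 63218\right) = \left(1112258 + i \sqrt{60539}\right) + 63818 = 1176076 + i \sqrt{60539} \approx 1.1761 \cdot 10^{6} + 246.05 i$)
$g + W = \left(1176076 + i \sqrt{60539}\right) + 0 = 1176076 + i \sqrt{60539}$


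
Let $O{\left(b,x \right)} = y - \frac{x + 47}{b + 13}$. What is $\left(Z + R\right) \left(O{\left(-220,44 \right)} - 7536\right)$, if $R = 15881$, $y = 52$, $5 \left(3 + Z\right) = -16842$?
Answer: $- \frac{96892919156}{1035} \approx -9.3616 \cdot 10^{7}$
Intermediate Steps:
$Z = - \frac{16857}{5}$ ($Z = -3 + \frac{1}{5} \left(-16842\right) = -3 - \frac{16842}{5} = - \frac{16857}{5} \approx -3371.4$)
$O{\left(b,x \right)} = 52 - \frac{47 + x}{13 + b}$ ($O{\left(b,x \right)} = 52 - \frac{x + 47}{b + 13} = 52 - \frac{47 + x}{13 + b}$)
$\left(Z + R\right) \left(O{\left(-220,44 \right)} - 7536\right) = \left(- \frac{16857}{5} + 15881\right) \left(\frac{629 - 44 + 52 \left(-220\right)}{13 - 220} - 7536\right) = \frac{62548 \left(\frac{629 - 44 - 11440}{-207} - 7536\right)}{5} = \frac{62548 \left(\left(- \frac{1}{207}\right) \left(-10855\right) - 7536\right)}{5} = \frac{62548 \left(\frac{10855}{207} - 7536\right)}{5} = \frac{62548}{5} \left(- \frac{1549097}{207}\right) = - \frac{96892919156}{1035}$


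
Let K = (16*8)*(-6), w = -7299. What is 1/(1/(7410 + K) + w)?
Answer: -6642/48479957 ≈ -0.00013701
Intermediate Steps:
K = -768 (K = 128*(-6) = -768)
1/(1/(7410 + K) + w) = 1/(1/(7410 - 768) - 7299) = 1/(1/6642 - 7299) = 1/(-48479957/6642) = -6642/48479957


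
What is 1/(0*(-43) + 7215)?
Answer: 1/7215 ≈ 0.00013860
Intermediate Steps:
1/(0*(-43) + 7215) = 1/(0 + 7215) = 1/7215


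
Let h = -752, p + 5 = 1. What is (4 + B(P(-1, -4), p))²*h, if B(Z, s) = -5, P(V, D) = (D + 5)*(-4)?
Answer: -752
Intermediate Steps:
P(V, D) = -20 - 4*D (P(V, D) = (5 + D)*(-4) = -20 - 4*D)
p = -4 (p = -5 + 1 = -4)
(4 + B(P(-1, -4), p))²*h = (4 - 5)²*(-752) = (-1)²*(-752) = 1*(-752) = -752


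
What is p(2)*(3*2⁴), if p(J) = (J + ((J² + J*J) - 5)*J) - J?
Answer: 288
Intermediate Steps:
p(J) = J*(-5 + 2*J²) (p(J) = (J + ((J² + J²) - 5)*J) - J = (J + (2*J² - 5)*J) - J = (J + (-5 + 2*J²)*J) - J = (J + J*(-5 + 2*J²)) - J = J*(-5 + 2*J²))
p(2)*(3*2⁴) = (2*(-5 + 2*2²))*(3*2⁴) = (2*(-5 + 2*4))*(3*16) = (2*(-5 + 8))*48 = (2*3)*48 = 6*48 = 288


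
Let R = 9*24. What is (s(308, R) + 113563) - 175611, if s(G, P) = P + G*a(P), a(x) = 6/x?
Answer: -556411/9 ≈ -61823.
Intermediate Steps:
R = 216
s(G, P) = P + 6*G/P (s(G, P) = P + G*(6/P) = P + 6*G/P)
(s(308, R) + 113563) - 175611 = ((216 + 6*308/216) + 113563) - 175611 = ((216 + 6*308*(1/216)) + 113563) - 175611 = ((216 + 77/9) + 113563) - 175611 = (2021/9 + 113563) - 175611 = 1024088/9 - 175611 = -556411/9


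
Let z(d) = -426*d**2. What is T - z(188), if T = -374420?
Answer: 14682124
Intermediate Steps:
T - z(188) = -374420 - (-426)*188**2 = -374420 - (-426)*35344 = -374420 - 1*(-15056544) = -374420 + 15056544 = 14682124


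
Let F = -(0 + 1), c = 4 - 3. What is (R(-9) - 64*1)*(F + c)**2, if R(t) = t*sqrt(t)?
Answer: 0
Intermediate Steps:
c = 1
F = -1 (F = -1*1 = -1)
R(t) = t**(3/2)
(R(-9) - 64*1)*(F + c)**2 = ((-9)**(3/2) - 64*1)*(-1 + 1)**2 = (-27*I - 64)*0**2 = (-64 - 27*I)*0 = 0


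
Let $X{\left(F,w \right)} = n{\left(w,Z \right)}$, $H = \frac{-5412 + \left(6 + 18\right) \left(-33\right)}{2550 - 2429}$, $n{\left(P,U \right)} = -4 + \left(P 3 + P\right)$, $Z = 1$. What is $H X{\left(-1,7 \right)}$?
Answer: $- \frac{13536}{11} \approx -1230.5$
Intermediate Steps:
$n{\left(P,U \right)} = -4 + 4 P$ ($n{\left(P,U \right)} = -4 + \left(3 P + P\right) = -4 + 4 P$)
$H = - \frac{564}{11}$ ($H = \frac{-5412 + 24 \left(-33\right)}{121} = \left(-5412 - 792\right) \frac{1}{121} = \left(-6204\right) \frac{1}{121} = - \frac{564}{11} \approx -51.273$)
$X{\left(F,w \right)} = -4 + 4 w$
$H X{\left(-1,7 \right)} = - \frac{564 \left(-4 + 4 \cdot 7\right)}{11} = - \frac{564 \left(-4 + 28\right)}{11} = \left(- \frac{564}{11}\right) 24 = - \frac{13536}{11}$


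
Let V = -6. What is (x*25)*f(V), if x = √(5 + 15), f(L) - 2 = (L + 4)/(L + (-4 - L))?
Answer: 125*√5 ≈ 279.51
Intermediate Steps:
f(L) = 1 - L/4 (f(L) = 2 + (L + 4)/(L + (-4 - L)) = 2 + (4 + L)/(-4) = 2 + (4 + L)*(-¼) = 2 + (-1 - L/4) = 1 - L/4)
x = 2*√5 (x = √20 = 2*√5 ≈ 4.4721)
(x*25)*f(V) = ((2*√5)*25)*(1 - ¼*(-6)) = (50*√5)*(1 + 3/2) = (50*√5)*(5/2) = 125*√5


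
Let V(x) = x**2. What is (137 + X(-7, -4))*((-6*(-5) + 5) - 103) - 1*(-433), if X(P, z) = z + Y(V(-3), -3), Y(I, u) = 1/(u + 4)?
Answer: -8679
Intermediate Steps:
Y(I, u) = 1/(4 + u)
X(P, z) = 1 + z (X(P, z) = z + 1/(4 - 3) = z + 1/1 = z + 1 = 1 + z)
(137 + X(-7, -4))*((-6*(-5) + 5) - 103) - 1*(-433) = (137 + (1 - 4))*((-6*(-5) + 5) - 103) - 1*(-433) = (137 - 3)*((30 + 5) - 103) + 433 = 134*(35 - 103) + 433 = 134*(-68) + 433 = -9112 + 433 = -8679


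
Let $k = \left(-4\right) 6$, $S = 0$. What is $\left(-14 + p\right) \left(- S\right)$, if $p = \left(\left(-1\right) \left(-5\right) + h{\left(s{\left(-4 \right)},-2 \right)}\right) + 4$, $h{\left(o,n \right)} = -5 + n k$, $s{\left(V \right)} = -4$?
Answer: $0$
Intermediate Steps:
$k = -24$
$h{\left(o,n \right)} = -5 - 24 n$ ($h{\left(o,n \right)} = -5 + n \left(-24\right) = -5 - 24 n$)
$p = 52$ ($p = \left(\left(-1\right) \left(-5\right) - -43\right) + 4 = \left(5 + \left(-5 + 48\right)\right) + 4 = \left(5 + 43\right) + 4 = 48 + 4 = 52$)
$\left(-14 + p\right) \left(- S\right) = \left(-14 + 52\right) \left(\left(-1\right) 0\right) = 38 \cdot 0 = 0$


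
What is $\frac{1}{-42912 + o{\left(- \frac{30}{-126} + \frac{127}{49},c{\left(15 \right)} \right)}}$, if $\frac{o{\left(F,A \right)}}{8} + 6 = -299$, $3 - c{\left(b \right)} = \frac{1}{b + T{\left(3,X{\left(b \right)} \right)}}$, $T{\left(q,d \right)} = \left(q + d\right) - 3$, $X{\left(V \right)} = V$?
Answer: $- \frac{1}{45352} \approx -2.205 \cdot 10^{-5}$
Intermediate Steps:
$T{\left(q,d \right)} = -3 + d + q$ ($T{\left(q,d \right)} = \left(d + q\right) - 3 = -3 + d + q$)
$c{\left(b \right)} = 3 - \frac{1}{2 b}$ ($c{\left(b \right)} = 3 - \frac{1}{b + \left(-3 + b + 3\right)} = 3 - \frac{1}{b + b} = 3 - \frac{1}{2 b}$)
$o{\left(F,A \right)} = -2440$ ($o{\left(F,A \right)} = -48 + 8 \left(-299\right) = -48 - 2392 = -2440$)
$\frac{1}{-42912 + o{\left(- \frac{30}{-126} + \frac{127}{49},c{\left(15 \right)} \right)}} = \frac{1}{-42912 - 2440} = \frac{1}{-45352} = - \frac{1}{45352}$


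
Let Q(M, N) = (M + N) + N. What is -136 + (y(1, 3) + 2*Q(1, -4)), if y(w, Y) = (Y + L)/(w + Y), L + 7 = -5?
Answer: -609/4 ≈ -152.25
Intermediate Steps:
L = -12 (L = -7 - 5 = -12)
y(w, Y) = (-12 + Y)/(Y + w) (y(w, Y) = (Y - 12)/(w + Y) = (-12 + Y)/(Y + w))
Q(M, N) = M + 2*N
-136 + (y(1, 3) + 2*Q(1, -4)) = -136 + ((-12 + 3)/(3 + 1) + 2*(1 + 2*(-4))) = -136 + (-9/4 + 2*(1 - 8)) = -136 + ((1/4)*(-9) + 2*(-7)) = -136 + (-9/4 - 14) = -136 - 65/4 = -609/4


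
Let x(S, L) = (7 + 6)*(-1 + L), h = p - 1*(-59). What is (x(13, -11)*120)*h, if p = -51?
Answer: -149760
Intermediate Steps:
h = 8 (h = -51 - 1*(-59) = -51 + 59 = 8)
x(S, L) = -13 + 13*L (x(S, L) = 13*(-1 + L) = -13 + 13*L)
(x(13, -11)*120)*h = ((-13 + 13*(-11))*120)*8 = ((-13 - 143)*120)*8 = -156*120*8 = -18720*8 = -149760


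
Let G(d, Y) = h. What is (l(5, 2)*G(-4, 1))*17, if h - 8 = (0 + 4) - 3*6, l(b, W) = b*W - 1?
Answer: -918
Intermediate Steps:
l(b, W) = -1 + W*b (l(b, W) = W*b - 1 = -1 + W*b)
h = -6 (h = 8 + ((0 + 4) - 3*6) = 8 + (4 - 18) = 8 - 14 = -6)
G(d, Y) = -6
(l(5, 2)*G(-4, 1))*17 = ((-1 + 2*5)*(-6))*17 = ((-1 + 10)*(-6))*17 = (9*(-6))*17 = -54*17 = -918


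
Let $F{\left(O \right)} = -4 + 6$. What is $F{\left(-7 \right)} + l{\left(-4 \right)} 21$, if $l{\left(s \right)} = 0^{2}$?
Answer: $2$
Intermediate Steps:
$F{\left(O \right)} = 2$
$l{\left(s \right)} = 0$
$F{\left(-7 \right)} + l{\left(-4 \right)} 21 = 2 + 0 \cdot 21 = 2 + 0 = 2$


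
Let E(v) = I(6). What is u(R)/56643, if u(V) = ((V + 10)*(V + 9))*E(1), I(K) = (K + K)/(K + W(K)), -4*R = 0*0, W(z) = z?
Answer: 30/18881 ≈ 0.0015889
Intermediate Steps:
R = 0 (R = -0*0 = -¼*0 = 0)
I(K) = 1 (I(K) = (K + K)/(K + K) = (2*K)/((2*K)) = (2*K)*(1/(2*K)) = 1)
E(v) = 1
u(V) = (9 + V)*(10 + V) (u(V) = ((V + 10)*(V + 9))*1 = ((10 + V)*(9 + V))*1 = ((9 + V)*(10 + V))*1 = (9 + V)*(10 + V))
u(R)/56643 = (90 + 0² + 19*0)/56643 = (90 + 0 + 0)*(1/56643) = 90*(1/56643) = 30/18881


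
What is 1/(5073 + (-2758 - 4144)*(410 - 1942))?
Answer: 1/10578937 ≈ 9.4527e-8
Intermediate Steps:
1/(5073 + (-2758 - 4144)*(410 - 1942)) = 1/(5073 - 6902*(-1532)) = 1/(5073 + 10573864) = 1/10578937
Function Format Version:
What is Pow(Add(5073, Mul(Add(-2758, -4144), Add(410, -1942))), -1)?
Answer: Rational(1, 10578937) ≈ 9.4527e-8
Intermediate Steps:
Pow(Add(5073, Mul(Add(-2758, -4144), Add(410, -1942))), -1) = Pow(Add(5073, Mul(-6902, -1532)), -1) = Pow(Add(5073, 10573864), -1) = Pow(10578937, -1) = Rational(1, 10578937)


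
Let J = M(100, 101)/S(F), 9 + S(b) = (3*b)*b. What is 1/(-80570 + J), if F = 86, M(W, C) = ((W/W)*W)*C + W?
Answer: -7393/595650610 ≈ -1.2412e-5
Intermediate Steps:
M(W, C) = W + C*W (M(W, C) = (1*W)*C + W = W*C + W = C*W + W = W + C*W)
S(b) = -9 + 3*b**2 (S(b) = -9 + (3*b)*b = -9 + 3*b**2)
J = 3400/7393 (J = (100*(1 + 101))/(-9 + 3*86**2) = (100*102)/(-9 + 3*7396) = 10200/(-9 + 22188) = 10200/22179 = 10200*(1/22179) = 3400/7393 ≈ 0.45989)
1/(-80570 + J) = 1/(-80570 + 3400/7393) = 1/(-595650610/7393) = -7393/595650610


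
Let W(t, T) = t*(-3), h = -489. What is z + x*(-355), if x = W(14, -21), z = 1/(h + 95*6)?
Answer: 1207711/81 ≈ 14910.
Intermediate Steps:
W(t, T) = -3*t
z = 1/81 (z = 1/(-489 + 95*6) = 1/(-489 + 570) = 1/81 ≈ 0.012346)
x = -42 (x = -3*14 = -42)
z + x*(-355) = 1/81 - 42*(-355) = 1/81 + 14910 = 1207711/81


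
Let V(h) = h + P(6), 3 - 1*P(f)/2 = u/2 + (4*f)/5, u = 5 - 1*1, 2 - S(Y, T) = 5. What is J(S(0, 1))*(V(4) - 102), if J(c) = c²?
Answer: -4752/5 ≈ -950.40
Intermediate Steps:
S(Y, T) = -3 (S(Y, T) = 2 - 1*5 = 2 - 5 = -3)
u = 4 (u = 5 - 1 = 4)
P(f) = 2 - 8*f/5 (P(f) = 6 - 2*(4/2 + (4*f)/5) = 6 - 2*(4*(½) + (4*f)*(⅕)) = 6 - 2*(2 + 4*f/5) = 6 + (-4 - 8*f/5) = 2 - 8*f/5)
V(h) = -38/5 + h (V(h) = h + (2 - 8/5*6) = h + (2 - 48/5) = h - 38/5 = -38/5 + h)
J(S(0, 1))*(V(4) - 102) = (-3)²*((-38/5 + 4) - 102) = 9*(-18/5 - 102) = 9*(-528/5) = -4752/5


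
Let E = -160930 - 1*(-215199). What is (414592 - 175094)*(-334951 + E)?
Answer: -67222777636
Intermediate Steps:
E = 54269 (E = -160930 + 215199 = 54269)
(414592 - 175094)*(-334951 + E) = (414592 - 175094)*(-334951 + 54269) = 239498*(-280682) = -67222777636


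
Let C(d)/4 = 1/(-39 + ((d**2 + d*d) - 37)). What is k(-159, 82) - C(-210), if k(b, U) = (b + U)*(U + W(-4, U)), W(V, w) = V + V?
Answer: -125532639/22031 ≈ -5698.0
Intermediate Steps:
W(V, w) = 2*V
k(b, U) = (-8 + U)*(U + b) (k(b, U) = (b + U)*(U + 2*(-4)) = (U + b)*(U - 8) = (U + b)*(-8 + U) = (-8 + U)*(U + b))
C(d) = 4/(-76 + 2*d**2) (C(d) = 4/(-39 + ((d**2 + d*d) - 37)) = 4/(-39 + ((d**2 + d**2) - 37)) = 4/(-39 + (2*d**2 - 37)) = 4/(-39 + (-37 + 2*d**2)) = 4/(-76 + 2*d**2))
k(-159, 82) - C(-210) = (82**2 - 8*82 - 8*(-159) + 82*(-159)) - 2/(-38 + (-210)**2) = (6724 - 656 + 1272 - 13038) - 2/(-38 + 44100) = -5698 - 2/44062 = -5698 - 1*1/22031 = -5698 - 1/22031 = -125532639/22031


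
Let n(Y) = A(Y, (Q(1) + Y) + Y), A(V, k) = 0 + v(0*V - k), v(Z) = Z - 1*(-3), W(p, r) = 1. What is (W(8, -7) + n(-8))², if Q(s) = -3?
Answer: 529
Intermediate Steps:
v(Z) = 3 + Z (v(Z) = Z + 3 = 3 + Z)
A(V, k) = 3 - k (A(V, k) = 0 + (3 + (0*V - k)) = 0 + (3 + (0 - k)) = 0 + (3 - k) = 3 - k)
n(Y) = 6 - 2*Y (n(Y) = 3 - ((-3 + Y) + Y) = 3 - (-3 + 2*Y) = 3 + (3 - 2*Y) = 6 - 2*Y)
(W(8, -7) + n(-8))² = (1 + (6 - 2*(-8)))² = (1 + (6 + 16))² = (1 + 22)² = 23² = 529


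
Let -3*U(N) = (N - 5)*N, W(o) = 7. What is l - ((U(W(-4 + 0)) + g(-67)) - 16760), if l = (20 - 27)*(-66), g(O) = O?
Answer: 51881/3 ≈ 17294.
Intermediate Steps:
U(N) = -N*(-5 + N)/3 (U(N) = -(N - 5)*N/3 = -(-5 + N)*N/3 = -N*(-5 + N)/3)
l = 462 (l = -7*(-66) = 462)
l - ((U(W(-4 + 0)) + g(-67)) - 16760) = 462 - (((⅓)*7*(5 - 1*7) - 67) - 16760) = 462 - (((⅓)*7*(5 - 7) - 67) - 16760) = 462 - (((⅓)*7*(-2) - 67) - 16760) = 462 - ((-14/3 - 67) - 16760) = 462 - (-215/3 - 16760) = 462 - 1*(-50495/3) = 462 + 50495/3 = 51881/3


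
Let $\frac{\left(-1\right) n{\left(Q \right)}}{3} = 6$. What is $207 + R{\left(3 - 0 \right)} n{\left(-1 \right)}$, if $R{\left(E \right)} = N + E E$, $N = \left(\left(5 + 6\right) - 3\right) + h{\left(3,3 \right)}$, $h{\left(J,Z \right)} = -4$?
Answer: $-27$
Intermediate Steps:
$n{\left(Q \right)} = -18$ ($n{\left(Q \right)} = \left(-3\right) 6 = -18$)
$N = 4$ ($N = \left(\left(5 + 6\right) - 3\right) - 4 = \left(11 - 3\right) - 4 = 8 - 4 = 4$)
$R{\left(E \right)} = 4 + E^{2}$ ($R{\left(E \right)} = 4 + E E = 4 + E^{2}$)
$207 + R{\left(3 - 0 \right)} n{\left(-1 \right)} = 207 + \left(4 + \left(3 - 0\right)^{2}\right) \left(-18\right) = 207 + \left(4 + \left(3 + 0\right)^{2}\right) \left(-18\right) = 207 + \left(4 + 3^{2}\right) \left(-18\right) = 207 + \left(4 + 9\right) \left(-18\right) = 207 + 13 \left(-18\right) = 207 - 234 = -27$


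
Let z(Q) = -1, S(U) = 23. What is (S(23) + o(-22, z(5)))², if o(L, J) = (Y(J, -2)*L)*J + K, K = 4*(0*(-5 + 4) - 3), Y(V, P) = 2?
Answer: 3025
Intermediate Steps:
K = -12 (K = 4*(0*(-1) - 3) = 4*(0 - 3) = 4*(-3) = -12)
o(L, J) = -12 + 2*J*L (o(L, J) = (2*L)*J - 12 = 2*J*L - 12 = -12 + 2*J*L)
(S(23) + o(-22, z(5)))² = (23 + (-12 + 2*(-1)*(-22)))² = (23 + (-12 + 44))² = (23 + 32)² = 55² = 3025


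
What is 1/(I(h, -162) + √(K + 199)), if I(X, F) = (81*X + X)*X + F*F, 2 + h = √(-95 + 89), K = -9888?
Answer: I/(-√9689 + 328*√6 + 26080*I) ≈ 3.8316e-5 + 1.0358e-6*I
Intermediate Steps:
h = -2 + I*√6 (h = -2 + √(-95 + 89) = -2 + √(-6) = -2 + I*√6 ≈ -2.0 + 2.4495*I)
I(X, F) = F² + 82*X² (I(X, F) = (82*X)*X + F² = 82*X² + F² = F² + 82*X²)
1/(I(h, -162) + √(K + 199)) = 1/(((-162)² + 82*(-2 + I*√6)²) + √(-9888 + 199)) = 1/((26244 + 82*(-2 + I*√6)²) + √(-9689)) = 1/((26244 + 82*(-2 + I*√6)²) + I*√9689) = 1/(26244 + 82*(-2 + I*√6)² + I*√9689)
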